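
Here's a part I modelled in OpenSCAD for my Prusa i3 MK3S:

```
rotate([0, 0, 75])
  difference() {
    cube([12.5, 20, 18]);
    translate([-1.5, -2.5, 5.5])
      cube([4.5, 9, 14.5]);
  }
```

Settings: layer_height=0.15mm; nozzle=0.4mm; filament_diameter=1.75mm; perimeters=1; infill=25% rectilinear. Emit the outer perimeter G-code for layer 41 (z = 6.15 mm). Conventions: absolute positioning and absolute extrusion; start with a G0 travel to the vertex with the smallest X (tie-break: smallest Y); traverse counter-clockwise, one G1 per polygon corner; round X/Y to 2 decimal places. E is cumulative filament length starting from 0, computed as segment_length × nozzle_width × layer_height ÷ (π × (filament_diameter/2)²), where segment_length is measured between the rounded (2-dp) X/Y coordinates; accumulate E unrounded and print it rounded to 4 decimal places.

At z = 6.15 mm: the 12.5×20 cube contributes its full rectangle; the cube at (-1.5, -2.5) is present — its section is the full 4.5×9 rectangle; Taking the first minus the rest: starting from the 12.5×20 cube, the 4.5×9 cube at (-1.5, -2.5) partially overlaps it — only the 19.50 mm² overlap (of its 40.50 mm²) is removed, clipping the outline — 1 connected region; (whole slice rotated 75° about Z — lengths, areas and connectivity unchanged). The outline is a single polygon with 6 vertices. Extrusion per mm of travel: 0.4 × 0.15 / (π × 0.875²) = 0.024945. Accumulating E over each segment gives final E = 1.6214.

G0 X-19.32 Y5.18 Z6.15
G1 X-6.28 Y1.68 E0.3368
G1 X-5.50 Y4.58 E0.4117
G1 X0.78 Y2.90 E0.5739
G1 X3.24 Y12.07 E0.8107
G1 X-16.08 Y17.25 E1.3097
G1 X-19.32 Y5.18 E1.6214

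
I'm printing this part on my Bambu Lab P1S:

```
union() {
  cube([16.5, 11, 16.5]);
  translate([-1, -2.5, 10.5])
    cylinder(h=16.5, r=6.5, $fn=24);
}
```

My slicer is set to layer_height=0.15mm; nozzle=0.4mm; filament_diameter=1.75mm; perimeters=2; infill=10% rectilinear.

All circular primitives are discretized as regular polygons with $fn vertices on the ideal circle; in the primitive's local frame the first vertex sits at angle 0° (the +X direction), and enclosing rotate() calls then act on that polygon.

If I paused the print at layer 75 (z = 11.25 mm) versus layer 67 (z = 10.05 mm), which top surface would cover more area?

layer 75 (z = 11.25 mm)

Layer 75 (z = 11.25): the cube (footprint 16.5×11) is included at this height (area 181.50 mm²); the r=6.5 cylinder at (-1, -2.5) contributes a regular 24-gon of circumradius 6.5 (area = (24/2)·6.500²·sin(360°/24) = 131.22 mm²); Taking the union: the regions partially overlap — summed areas 312.72 mm² minus the doubly-counted overlap 13.13 mm² gives 299.59 mm² — area = 299.59 mm². So its area = 299.59 mm². Layer 67 (z = 10.05): the cube is present — its section is the full 16.5×11 rectangle (area 181.50 mm²); the cylinder at (-1, -2.5) does not reach this height (z outside [10.5, 27]); Taking the union: only the 16.5×11 cube is present, so the union is just that shape — area = 181.50 mm². So its area = 181.50 mm². Layer 75 is larger (299.59 vs 181.50 mm²).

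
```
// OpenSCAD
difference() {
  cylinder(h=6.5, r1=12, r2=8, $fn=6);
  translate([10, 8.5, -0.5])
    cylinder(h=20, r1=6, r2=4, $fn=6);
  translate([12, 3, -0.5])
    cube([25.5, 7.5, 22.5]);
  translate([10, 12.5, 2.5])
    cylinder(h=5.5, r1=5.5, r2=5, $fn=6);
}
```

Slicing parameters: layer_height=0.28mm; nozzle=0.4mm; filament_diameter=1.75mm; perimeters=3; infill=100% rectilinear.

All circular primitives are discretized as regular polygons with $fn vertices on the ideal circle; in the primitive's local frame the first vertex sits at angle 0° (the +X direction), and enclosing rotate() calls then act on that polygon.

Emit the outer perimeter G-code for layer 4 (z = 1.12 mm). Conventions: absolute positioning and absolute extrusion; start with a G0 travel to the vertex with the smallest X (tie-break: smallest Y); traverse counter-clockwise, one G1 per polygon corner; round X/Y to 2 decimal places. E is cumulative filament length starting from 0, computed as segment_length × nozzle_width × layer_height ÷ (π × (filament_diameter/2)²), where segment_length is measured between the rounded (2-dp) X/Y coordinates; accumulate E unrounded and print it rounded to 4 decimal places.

G0 X-11.31 Y0.00 Z1.12
G1 X-5.66 Y-9.80 E0.5267
G1 X5.66 Y-9.80 E1.0538
G1 X11.31 Y0.00 E1.5806
G1 X9.32 Y3.44 E1.7656
G1 X7.08 Y3.44 E1.8699
G1 X4.16 Y8.50 E2.1420
G1 X4.91 Y9.80 E2.2119
G1 X-5.66 Y9.80 E2.7040
G1 X-11.31 Y0.00 E3.2308

At z = 1.12 mm: the cone (r1=12→r2=8) has section circumradius 11.311 here — a regular 6-gon; the cone at (10, 8.5) contributes a regular 6-gon of circumradius 5.838 (interpolated between r1=6 and r2=4 at t=0.081); the cube at (12, 3) (footprint 25.5×7.5) is included at this height; the cone at (10, 12.5) does not reach this height (z outside [2.5, 8]); Taking the first minus the rest: starting from the cone, the cone at (10, 8.5) partially overlaps it — only the 13.27 mm² overlap (of its 88.55 mm²) is removed, clipping the outline; the 25.5×7.5 cube at (12, 3) misses the remaining region (no effect) — 1 connected region. The outline is a single polygon with 9 vertices. Extrusion per mm of travel: 0.4 × 0.28 / (π × 0.875²) = 0.046564. Accumulating E over each segment gives final E = 3.2308.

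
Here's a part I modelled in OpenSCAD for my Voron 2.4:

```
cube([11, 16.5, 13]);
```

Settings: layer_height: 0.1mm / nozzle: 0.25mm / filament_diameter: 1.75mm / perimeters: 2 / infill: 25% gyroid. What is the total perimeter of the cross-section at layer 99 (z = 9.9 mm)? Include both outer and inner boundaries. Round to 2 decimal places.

At z = 9.9 mm: the cube is present — its section is the full 11×16.5 rectangle (perimeter 55.00 mm). Overall, the cross-section is a single solid region. Total boundary length (outer) = 55.00 mm.

55.00 mm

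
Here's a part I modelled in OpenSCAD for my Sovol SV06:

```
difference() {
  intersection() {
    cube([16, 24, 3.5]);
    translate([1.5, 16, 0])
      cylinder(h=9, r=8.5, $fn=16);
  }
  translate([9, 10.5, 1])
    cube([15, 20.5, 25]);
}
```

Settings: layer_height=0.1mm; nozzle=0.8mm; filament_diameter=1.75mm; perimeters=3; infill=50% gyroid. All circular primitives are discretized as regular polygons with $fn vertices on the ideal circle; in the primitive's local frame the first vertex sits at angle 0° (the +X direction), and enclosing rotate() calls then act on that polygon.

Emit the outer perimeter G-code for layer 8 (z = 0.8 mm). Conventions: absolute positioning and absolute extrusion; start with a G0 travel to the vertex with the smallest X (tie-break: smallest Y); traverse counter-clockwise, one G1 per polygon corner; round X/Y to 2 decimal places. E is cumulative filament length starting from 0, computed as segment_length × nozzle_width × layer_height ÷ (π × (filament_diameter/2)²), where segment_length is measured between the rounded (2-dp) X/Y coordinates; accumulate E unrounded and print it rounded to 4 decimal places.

G0 X0.00 Y7.80 Z0.80
G1 X1.50 Y7.50 E0.0509
G1 X4.75 Y8.15 E0.1611
G1 X7.51 Y9.99 E0.2714
G1 X9.35 Y12.75 E0.3818
G1 X10.00 Y16.00 E0.4920
G1 X9.35 Y19.25 E0.6022
G1 X7.51 Y22.01 E0.7126
G1 X4.75 Y23.85 E0.8229
G1 X4.01 Y24.00 E0.8480
G1 X0.00 Y24.00 E0.9814
G1 X0.00 Y7.80 E1.5202

At z = 0.8 mm: the cube is present — its section is the full 16×24 rectangle; the r=8.5 cylinder at (1.5, 16) gives a regular 16-gon of circumradius 8.5 (constant along its height); After intersecting: the r=8.5 cylinder at (1.5, 16) partially overlaps the 16×24 cube; clipping to the common part keeps 134.49 mm² — 1 connected region; the cube at (9, 10.5) is not intersected at this z (z outside [1, 26]); Subtracting the remaining from the first: none of the subtracted shapes is present at this height, so the result so far is unchanged — 1 connected region. The outline is a single polygon with 11 vertices. Extrusion per mm of travel: 0.8 × 0.1 / (π × 0.875²) = 0.033260. Accumulating E over each segment gives final E = 1.5202.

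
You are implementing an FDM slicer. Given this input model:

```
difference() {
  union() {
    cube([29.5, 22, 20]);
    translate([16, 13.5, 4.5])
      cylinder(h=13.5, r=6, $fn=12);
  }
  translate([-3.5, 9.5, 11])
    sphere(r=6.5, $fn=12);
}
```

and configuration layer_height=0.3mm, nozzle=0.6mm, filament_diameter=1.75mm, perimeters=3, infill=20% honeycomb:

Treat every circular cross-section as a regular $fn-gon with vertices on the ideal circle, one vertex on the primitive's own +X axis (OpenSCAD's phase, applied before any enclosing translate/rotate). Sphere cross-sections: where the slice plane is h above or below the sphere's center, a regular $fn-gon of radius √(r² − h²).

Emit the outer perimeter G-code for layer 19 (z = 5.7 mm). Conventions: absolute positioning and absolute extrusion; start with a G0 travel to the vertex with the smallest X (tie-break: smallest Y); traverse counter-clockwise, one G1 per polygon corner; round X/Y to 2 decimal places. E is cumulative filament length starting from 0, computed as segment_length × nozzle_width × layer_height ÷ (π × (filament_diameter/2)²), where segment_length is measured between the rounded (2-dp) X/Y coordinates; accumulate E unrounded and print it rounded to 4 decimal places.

G0 X0.00 Y0.00 Z5.70
G1 X29.50 Y0.00 E2.2076
G1 X29.50 Y22.00 E3.8540
G1 X0.00 Y22.00 E6.0617
G1 X0.00 Y10.48 E6.9238
G1 X0.26 Y9.50 E6.9996
G1 X0.00 Y8.52 E7.0755
G1 X0.00 Y0.00 E7.7131

At z = 5.7 mm: the 29.5×22 cube contributes its full rectangle; the cylinder at (16, 13.5): section is a regular 12-gon, circumradius r=6; Merging all regions: the r=6 cylinder at (16, 13.5) lies entirely inside the 29.5×22 cube, so the union is just the 29.5×22 cube — 1 connected region; the sphere at (-3.5, 9.5): section is a regular 12-gon, circumradius = √(r²−h²) = √(6.5²−5.3²) = 3.763; Taking the first minus the rest: starting from that combined region, the r=6.5 sphere at (-3.5, 9.5) partially overlaps it — only the 0.26 mm² overlap (of its 42.48 mm²) is removed, clipping the outline — 1 connected region. The outline is a single polygon with 7 vertices. Extrusion per mm of travel: 0.6 × 0.3 / (π × 0.875²) = 0.074835. Accumulating E over each segment gives final E = 7.7131.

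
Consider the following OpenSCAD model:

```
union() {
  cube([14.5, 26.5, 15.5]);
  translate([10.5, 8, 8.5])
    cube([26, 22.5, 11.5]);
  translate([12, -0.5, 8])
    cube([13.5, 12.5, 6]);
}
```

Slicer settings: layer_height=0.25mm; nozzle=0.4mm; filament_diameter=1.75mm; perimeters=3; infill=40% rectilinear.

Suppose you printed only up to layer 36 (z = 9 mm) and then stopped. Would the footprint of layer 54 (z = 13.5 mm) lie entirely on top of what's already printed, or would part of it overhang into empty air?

entirely on top

Compare the two slices. At z = 9: the 14.5×26.5 cube contributes its full rectangle (area 384.25 mm²); the 26×22.5 cube at (10.5, 8) contributes its full rectangle (area 585.00 mm²); the 13.5×12.5 cube at (12, -0.5) contributes its full rectangle (area 168.75 mm²); Taking the union: the regions partially overlap — summed areas 1138.00 mm² minus the doubly-counted overlap 148.00 mm² gives 990.00 mm² — area = 990.00 mm². At z = 13.5: the 14.5×26.5 cube contributes its full rectangle (area 384.25 mm²); the 26×22.5 cube at (10.5, 8) contributes its full rectangle (area 585.00 mm²); the cube at (12, -0.5) (footprint 13.5×12.5) is included at this height (area 168.75 mm²); Merging all regions: the regions partially overlap — summed areas 1138.00 mm² minus the doubly-counted overlap 148.00 mm² gives 990.00 mm² — area = 990.00 mm². Checking containment: the cross-section at z = 13.5 is a subset of the cross-section at z = 9.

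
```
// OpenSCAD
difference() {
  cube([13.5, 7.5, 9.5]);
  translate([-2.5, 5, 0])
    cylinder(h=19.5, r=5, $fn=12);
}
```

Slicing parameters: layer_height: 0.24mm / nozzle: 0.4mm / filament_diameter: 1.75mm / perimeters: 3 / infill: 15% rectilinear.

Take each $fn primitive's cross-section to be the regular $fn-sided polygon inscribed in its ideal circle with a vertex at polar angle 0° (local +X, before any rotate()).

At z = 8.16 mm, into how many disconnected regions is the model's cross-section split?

At z = 8.16 mm: the cube is present — its section is the full 13.5×7.5 rectangle; the r=5 cylinder at (-2.5, 5) contributes a regular 12-gon of circumradius 5; After the difference (first − rest): starting from the 13.5×7.5 cube, the r=5 cylinder at (-2.5, 5) partially overlaps it — only the 12.50 mm² overlap (of its 75.00 mm²) is removed, clipping the outline — 1 connected region. The result has 1 disconnected region.

1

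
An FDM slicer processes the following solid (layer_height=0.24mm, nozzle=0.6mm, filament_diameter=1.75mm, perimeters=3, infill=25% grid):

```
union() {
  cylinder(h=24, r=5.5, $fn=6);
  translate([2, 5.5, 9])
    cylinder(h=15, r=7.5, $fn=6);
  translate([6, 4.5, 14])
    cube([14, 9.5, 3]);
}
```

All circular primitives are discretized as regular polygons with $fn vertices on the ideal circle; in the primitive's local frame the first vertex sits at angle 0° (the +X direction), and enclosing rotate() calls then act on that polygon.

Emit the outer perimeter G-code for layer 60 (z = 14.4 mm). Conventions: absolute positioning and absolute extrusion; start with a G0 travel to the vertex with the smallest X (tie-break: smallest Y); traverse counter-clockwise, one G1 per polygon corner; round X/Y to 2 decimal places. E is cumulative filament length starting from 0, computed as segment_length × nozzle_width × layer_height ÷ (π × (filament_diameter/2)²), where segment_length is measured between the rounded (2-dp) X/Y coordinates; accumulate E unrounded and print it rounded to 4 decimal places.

At z = 14.4 mm: the cylinder: section is a regular 6-gon, circumradius r=5.5; the cylinder at (2, 5.5): section is a regular 6-gon, circumradius r=7.5; the 14×9.5 cube at (6, 4.5) contributes its full rectangle; Merging all regions: the regions partially overlap (shared area 55.96 mm²), so overlapping operands fuse into one piece — 1 connected region. The outline is a single polygon with 14 vertices. Extrusion per mm of travel: 0.6 × 0.24 / (π × 0.875²) = 0.059868. Accumulating E over each segment gives final E = 4.8730.

G0 X-5.50 Y0.00 Z14.40
G1 X-2.75 Y-4.76 E0.3291
G1 X2.75 Y-4.76 E0.6584
G1 X4.93 Y-1.00 E0.9186
G1 X5.75 Y-1.00 E0.9677
G1 X8.92 Y4.50 E1.3477
G1 X20.00 Y4.50 E2.0111
G1 X20.00 Y14.00 E2.5798
G1 X6.00 Y14.00 E3.4180
G1 X6.00 Y11.56 E3.5641
G1 X5.75 Y12.00 E3.5944
G1 X-1.75 Y12.00 E4.0434
G1 X-5.50 Y5.50 E4.4926
G1 X-3.91 Y2.75 E4.6828
G1 X-5.50 Y0.00 E4.8730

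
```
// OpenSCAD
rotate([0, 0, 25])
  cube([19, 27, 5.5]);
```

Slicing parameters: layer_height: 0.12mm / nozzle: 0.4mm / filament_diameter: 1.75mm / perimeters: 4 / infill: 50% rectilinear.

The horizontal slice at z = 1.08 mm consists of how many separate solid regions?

At z = 1.08 mm: the cube (footprint 19×27) is included at this height; (whole slice rotated 25° about Z — lengths, areas and connectivity unchanged). The result has 1 disconnected region.

1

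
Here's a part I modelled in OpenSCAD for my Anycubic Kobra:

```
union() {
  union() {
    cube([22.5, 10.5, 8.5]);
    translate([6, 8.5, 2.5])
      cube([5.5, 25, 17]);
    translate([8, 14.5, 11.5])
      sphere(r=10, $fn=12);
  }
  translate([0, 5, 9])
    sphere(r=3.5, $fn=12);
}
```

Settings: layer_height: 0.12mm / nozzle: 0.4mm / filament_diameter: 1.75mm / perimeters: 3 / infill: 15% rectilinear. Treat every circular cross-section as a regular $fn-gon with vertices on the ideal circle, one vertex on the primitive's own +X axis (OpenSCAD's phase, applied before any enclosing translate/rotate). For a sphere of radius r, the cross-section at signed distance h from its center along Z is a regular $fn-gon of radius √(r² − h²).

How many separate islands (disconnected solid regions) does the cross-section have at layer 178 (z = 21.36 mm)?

At z = 21.36 mm: the cube is absent (z outside [0, 8.5]); the cube at (6, 8.5) does not reach this height (z outside [2.5, 19.5]); the r=10 sphere at (8, 14.5) slices to a regular 12-gon of circumradius 1.667 (√(r²−h²) with h=9.86 from center); Taking the union: only the r=10 sphere at (8, 14.5) is present, so the union is just that shape — 1 connected region; the sphere at (0, 5) is not intersected at this z (|z−center|=12.360 > r=3.5); Combining (union): only the result so far is present, so the union is just that shape — 1 connected region. Overall, the cross-section is a single solid region. Island count = 1.

1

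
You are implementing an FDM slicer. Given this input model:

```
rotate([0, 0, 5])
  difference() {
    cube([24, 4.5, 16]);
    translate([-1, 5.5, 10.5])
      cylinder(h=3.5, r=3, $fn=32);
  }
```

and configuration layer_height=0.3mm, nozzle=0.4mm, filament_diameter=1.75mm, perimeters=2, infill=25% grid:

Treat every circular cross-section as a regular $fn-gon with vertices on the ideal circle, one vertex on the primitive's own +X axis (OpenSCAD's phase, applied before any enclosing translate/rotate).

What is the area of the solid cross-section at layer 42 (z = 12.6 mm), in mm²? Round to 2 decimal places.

At z = 12.6 mm: the cube (footprint 24×4.5) is included at this height (area 108.00 mm²); the r=3 cylinder at (-1, 5.5) contributes a regular 32-gon of circumradius 3 (area = (32/2)·3.000²·sin(360°/32) = 28.09 mm²); After the difference (first − rest): starting from the 24×4.5 cube (108.00 mm²), the r=3 cylinder at (-1, 5.5) partially overlaps it — only the 2.16 mm² overlap (of its 28.09 mm²) is removed, clipping the outline — area = 105.84 mm²; (whole slice rotated 5° about Z — lengths, areas and connectivity unchanged). Overall, the cross-section is a single solid region. Net area = 105.84 mm².

105.84 mm²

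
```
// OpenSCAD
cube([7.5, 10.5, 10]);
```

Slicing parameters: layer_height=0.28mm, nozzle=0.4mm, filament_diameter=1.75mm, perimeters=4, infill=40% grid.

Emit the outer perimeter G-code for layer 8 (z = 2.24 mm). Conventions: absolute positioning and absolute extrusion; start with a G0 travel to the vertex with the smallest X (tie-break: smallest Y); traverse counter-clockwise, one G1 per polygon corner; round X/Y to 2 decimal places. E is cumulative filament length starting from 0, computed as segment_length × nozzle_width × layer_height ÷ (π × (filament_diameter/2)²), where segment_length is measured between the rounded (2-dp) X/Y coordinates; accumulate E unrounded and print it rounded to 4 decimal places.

At z = 2.24 mm: the cube (footprint 7.5×10.5) is included at this height. The outline is a single polygon with 4 vertices. Extrusion per mm of travel: 0.4 × 0.28 / (π × 0.875²) = 0.046564. Accumulating E over each segment gives final E = 1.6763.

G0 X0.00 Y0.00 Z2.24
G1 X7.50 Y0.00 E0.3492
G1 X7.50 Y10.50 E0.8382
G1 X0.00 Y10.50 E1.1874
G1 X0.00 Y0.00 E1.6763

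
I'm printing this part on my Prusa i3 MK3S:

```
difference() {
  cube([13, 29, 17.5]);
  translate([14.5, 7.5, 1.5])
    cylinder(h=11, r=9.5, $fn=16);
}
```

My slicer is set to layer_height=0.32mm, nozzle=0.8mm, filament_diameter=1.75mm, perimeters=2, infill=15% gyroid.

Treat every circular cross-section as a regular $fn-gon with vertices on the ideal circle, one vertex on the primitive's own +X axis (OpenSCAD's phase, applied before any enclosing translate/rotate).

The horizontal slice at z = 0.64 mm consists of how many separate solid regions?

1

At z = 0.64 mm: the 13×29 cube contributes its full rectangle; the cylinder at (14.5, 7.5) is not intersected at this z (z outside [1.5, 12.5]); Taking the first minus the rest: none of the subtracted shapes is present at this height, so the 13×29 cube is unchanged — 1 connected region. The result has 1 disconnected region.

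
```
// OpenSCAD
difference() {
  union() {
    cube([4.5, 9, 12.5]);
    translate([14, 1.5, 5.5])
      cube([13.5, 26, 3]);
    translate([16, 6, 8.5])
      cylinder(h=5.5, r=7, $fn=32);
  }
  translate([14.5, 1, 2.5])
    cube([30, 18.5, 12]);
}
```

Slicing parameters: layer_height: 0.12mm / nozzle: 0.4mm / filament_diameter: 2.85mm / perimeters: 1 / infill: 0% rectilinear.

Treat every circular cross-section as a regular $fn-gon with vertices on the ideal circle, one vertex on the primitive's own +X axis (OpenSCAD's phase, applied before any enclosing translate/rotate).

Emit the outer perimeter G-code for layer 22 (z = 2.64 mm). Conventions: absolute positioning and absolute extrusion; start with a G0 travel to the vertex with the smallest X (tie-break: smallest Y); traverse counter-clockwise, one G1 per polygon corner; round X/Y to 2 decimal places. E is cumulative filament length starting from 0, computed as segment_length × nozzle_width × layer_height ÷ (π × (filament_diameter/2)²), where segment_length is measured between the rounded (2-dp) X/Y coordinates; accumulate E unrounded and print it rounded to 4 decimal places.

G0 X0.00 Y0.00 Z2.64
G1 X4.50 Y0.00 E0.0339
G1 X4.50 Y9.00 E0.1016
G1 X0.00 Y9.00 E0.1354
G1 X0.00 Y0.00 E0.2032

At z = 2.64 mm: the cube (footprint 4.5×9) is included at this height; the cube at (14, 1.5) is not intersected at this z (z outside [5.5, 8.5]); the cylinder at (16, 6) does not reach this height (z outside [8.5, 14]); Combining (union): only the 4.5×9 cube is present, so the union is just that shape — 1 connected region; the 30×18.5 cube at (14.5, 1) contributes its full rectangle; Taking the first minus the rest: starting from the result so far, the 30×18.5 cube at (14.5, 1) misses the remaining region (no effect) — 1 connected region. The outline is a single polygon with 4 vertices. Extrusion per mm of travel: 0.4 × 0.12 / (π × 1.425²) = 0.007524. Accumulating E over each segment gives final E = 0.2032.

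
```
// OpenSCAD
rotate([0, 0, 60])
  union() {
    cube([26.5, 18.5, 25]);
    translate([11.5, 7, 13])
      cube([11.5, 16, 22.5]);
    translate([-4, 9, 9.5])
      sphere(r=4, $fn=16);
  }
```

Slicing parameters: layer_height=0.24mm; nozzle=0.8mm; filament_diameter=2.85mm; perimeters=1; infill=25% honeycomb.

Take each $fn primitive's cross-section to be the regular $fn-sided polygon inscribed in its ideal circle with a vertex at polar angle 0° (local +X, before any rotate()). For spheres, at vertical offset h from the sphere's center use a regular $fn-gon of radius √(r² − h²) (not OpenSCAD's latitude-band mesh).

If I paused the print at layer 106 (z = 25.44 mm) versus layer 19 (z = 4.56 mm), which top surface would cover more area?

Layer 106 (z = 25.44): the cube does not reach this height (z outside [0, 25]); the 11.5×16 cube at (11.5, 7) contributes its full rectangle (area 184.00 mm²); the sphere at (-4, 9) is absent (|z−center|=15.940 > r=4); Combining (union): only the 11.5×16 cube at (11.5, 7) is present, so the union is just that shape — area = 184.00 mm²; (rotated 60° about Z; rotation is an isometry so areas/perimeters/island counts are preserved). So its area = 184.00 mm². Layer 19 (z = 4.56): the 26.5×18.5 cube contributes its full rectangle (area 490.25 mm²); the cube at (11.5, 7) does not reach this height (z outside [13, 35.5]); the sphere at (-4, 9) is absent (|z−center|=4.940 > r=4); Taking the union: only the 26.5×18.5 cube is present, so the union is just that shape — area = 490.25 mm²; (whole slice rotated 60° about Z — lengths, areas and connectivity unchanged). So its area = 490.25 mm². Layer 19 is larger (490.25 vs 184.00 mm²).

layer 19 (z = 4.56 mm)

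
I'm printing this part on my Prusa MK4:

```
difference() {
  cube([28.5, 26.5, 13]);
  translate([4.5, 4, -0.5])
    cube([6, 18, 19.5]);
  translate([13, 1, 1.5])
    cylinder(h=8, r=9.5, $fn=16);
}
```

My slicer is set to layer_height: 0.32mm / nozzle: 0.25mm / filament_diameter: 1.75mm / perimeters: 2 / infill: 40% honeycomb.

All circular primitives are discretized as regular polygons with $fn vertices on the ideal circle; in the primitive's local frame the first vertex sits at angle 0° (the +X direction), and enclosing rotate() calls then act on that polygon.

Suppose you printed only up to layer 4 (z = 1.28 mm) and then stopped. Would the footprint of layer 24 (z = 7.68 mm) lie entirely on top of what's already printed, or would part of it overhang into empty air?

Compare the two slices. At z = 1.28: the cube (footprint 28.5×26.5) is included at this height (area 755.25 mm²); the 6×18 cube at (4.5, 4) contributes its full rectangle (area 108.00 mm²); the cylinder at (13, 1) is absent (z outside [1.5, 9.5]); Subtracting the remaining from the first: starting from the 28.5×26.5 cube (755.25 mm²), the 6×18 cube at (4.5, 4) lies wholly inside it (removes its full 108.00 mm² and its 48.00 mm outline becomes a hole wall) — area = 647.25 mm². At z = 7.68: the cube is present — its section is the full 28.5×26.5 rectangle (area 755.25 mm²); the cube at (4.5, 4) is present — its section is the full 6×18 rectangle (area 108.00 mm²); the r=9.5 cylinder at (13, 1) gives a regular 16-gon of circumradius 9.5 (constant along its height) (area = (16/2)·9.500²·sin(360°/16) = 276.30 mm²); Subtracting the remaining from the first: starting from the 28.5×26.5 cube (755.25 mm²), the 6×18 cube at (4.5, 4) lies wholly inside it (removes its full 108.00 mm² and its 48.00 mm outline becomes a hole wall); the r=9.5 cylinder at (13, 1) partially overlaps it — only the 131.38 mm² overlap (of its 276.30 mm²) is removed, clipping the outline — area = 515.87 mm². Checking containment: the cross-section at z = 7.68 is a subset of the cross-section at z = 1.28.

entirely on top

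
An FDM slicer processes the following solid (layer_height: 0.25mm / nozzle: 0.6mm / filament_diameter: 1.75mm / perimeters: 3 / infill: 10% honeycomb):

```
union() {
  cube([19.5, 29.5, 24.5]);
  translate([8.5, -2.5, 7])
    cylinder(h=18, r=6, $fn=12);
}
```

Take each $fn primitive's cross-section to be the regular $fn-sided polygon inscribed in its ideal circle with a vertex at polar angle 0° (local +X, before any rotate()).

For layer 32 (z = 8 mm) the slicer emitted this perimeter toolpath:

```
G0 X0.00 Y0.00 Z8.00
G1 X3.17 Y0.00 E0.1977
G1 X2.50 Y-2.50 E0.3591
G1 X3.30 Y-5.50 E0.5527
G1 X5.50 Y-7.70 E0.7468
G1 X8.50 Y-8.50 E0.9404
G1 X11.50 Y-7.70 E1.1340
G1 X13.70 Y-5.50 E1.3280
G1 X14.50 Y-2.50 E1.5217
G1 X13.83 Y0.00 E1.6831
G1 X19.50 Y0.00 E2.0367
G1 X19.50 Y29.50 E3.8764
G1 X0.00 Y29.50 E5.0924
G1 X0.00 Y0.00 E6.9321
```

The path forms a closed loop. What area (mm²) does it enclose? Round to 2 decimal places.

Apply the shoelace formula to the sequence of (X, Y) vertices; enclosed area = 657.62 mm².

657.62 mm²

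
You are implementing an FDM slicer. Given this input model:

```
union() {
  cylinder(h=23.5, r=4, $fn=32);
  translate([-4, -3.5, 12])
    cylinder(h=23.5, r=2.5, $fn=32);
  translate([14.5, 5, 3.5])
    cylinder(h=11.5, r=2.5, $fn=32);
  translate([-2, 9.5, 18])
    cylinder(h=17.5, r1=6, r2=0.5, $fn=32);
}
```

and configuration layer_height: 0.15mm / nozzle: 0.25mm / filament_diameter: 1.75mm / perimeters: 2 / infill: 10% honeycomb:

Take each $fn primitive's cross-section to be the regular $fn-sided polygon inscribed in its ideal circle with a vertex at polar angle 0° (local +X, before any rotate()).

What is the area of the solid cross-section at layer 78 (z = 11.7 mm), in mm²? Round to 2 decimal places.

69.45 mm²

At z = 11.7 mm: the r=4 cylinder contributes a regular 32-gon of circumradius 4 (area = (32/2)·4.000²·sin(360°/32) = 49.94 mm²); the cylinder at (-4, -3.5) does not reach this height (z outside [12, 35.5]); the r=2.5 cylinder at (14.5, 5) contributes a regular 32-gon of circumradius 2.5 (area = (32/2)·2.500²·sin(360°/32) = 19.51 mm²); the cone at (-2, 9.5) is not intersected at this z (z outside [18, 35.5]); Taking the union: the 2 present regions are separate (no shared area or edge), so areas and boundary lengths simply add and each stays a separate island — area = 69.45 mm². Overall, the cross-section has 2 separate islands. Net area = 69.45 mm².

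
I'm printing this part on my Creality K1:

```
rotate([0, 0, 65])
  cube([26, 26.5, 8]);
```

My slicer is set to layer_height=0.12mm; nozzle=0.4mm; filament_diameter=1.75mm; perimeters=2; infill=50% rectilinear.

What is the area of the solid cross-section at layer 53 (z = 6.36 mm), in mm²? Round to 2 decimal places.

At z = 6.36 mm: the cube is present — its section is the full 26×26.5 rectangle (area 689.00 mm²); (rotated 65° about Z; rotation is an isometry so areas/perimeters/island counts are preserved). Overall, the cross-section is a single solid region. Net area = 689.00 mm².

689.00 mm²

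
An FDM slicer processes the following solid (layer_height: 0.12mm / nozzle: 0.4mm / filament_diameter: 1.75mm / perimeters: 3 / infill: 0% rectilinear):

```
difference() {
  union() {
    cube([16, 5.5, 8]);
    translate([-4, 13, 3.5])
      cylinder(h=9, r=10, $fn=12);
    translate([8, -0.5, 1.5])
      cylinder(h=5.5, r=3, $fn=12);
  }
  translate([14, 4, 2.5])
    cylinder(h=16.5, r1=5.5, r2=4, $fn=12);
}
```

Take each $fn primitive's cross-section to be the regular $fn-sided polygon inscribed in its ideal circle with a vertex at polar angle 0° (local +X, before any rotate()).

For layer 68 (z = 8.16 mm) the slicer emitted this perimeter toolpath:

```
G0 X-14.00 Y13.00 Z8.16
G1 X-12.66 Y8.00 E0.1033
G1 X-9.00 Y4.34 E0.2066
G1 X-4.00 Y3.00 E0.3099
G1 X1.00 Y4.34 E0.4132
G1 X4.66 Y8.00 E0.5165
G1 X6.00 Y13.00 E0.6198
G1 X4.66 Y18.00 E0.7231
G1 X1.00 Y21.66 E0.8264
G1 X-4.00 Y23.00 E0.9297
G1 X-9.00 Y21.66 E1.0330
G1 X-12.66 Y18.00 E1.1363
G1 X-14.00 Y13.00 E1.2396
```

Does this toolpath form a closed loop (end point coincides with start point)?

Start point (G0): (-14.00, 13.00). End point (last G1): the path returns to the start — closed.

yes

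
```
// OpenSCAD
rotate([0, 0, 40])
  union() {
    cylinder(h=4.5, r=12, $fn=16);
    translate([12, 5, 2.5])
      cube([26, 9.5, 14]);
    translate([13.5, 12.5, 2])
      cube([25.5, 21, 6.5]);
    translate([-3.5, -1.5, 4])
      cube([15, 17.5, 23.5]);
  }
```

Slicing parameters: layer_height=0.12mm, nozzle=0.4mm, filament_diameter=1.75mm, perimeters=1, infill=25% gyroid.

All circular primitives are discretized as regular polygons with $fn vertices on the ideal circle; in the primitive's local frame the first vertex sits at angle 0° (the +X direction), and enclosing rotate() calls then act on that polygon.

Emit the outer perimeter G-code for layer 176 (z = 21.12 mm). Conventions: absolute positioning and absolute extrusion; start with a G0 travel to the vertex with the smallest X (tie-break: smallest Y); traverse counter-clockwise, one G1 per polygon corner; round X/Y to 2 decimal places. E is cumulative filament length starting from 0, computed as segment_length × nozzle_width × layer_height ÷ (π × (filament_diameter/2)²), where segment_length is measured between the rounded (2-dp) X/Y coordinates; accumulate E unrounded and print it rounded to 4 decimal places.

G0 X-12.97 Y10.01 Z21.12
G1 X-1.72 Y-3.40 E0.3493
G1 X9.77 Y6.24 E0.6486
G1 X-1.48 Y19.65 E0.9979
G1 X-12.97 Y10.01 E1.2972

At z = 21.12 mm: the cylinder is absent (z outside [0, 4.5]); the cube at (12, 5) does not reach this height (z outside [2.5, 16.5]); the cube at (13.5, 12.5) does not reach this height (z outside [2, 8.5]); the cube at (-3.5, -1.5) is present — its section is the full 15×17.5 rectangle; Taking the union: only the 15×17.5 cube at (-3.5, -1.5) is present, so the union is just that shape — 1 connected region; (whole slice rotated 40° about Z — lengths, areas and connectivity unchanged). The outline is a single polygon with 4 vertices. Extrusion per mm of travel: 0.4 × 0.12 / (π × 0.875²) = 0.019956. Accumulating E over each segment gives final E = 1.2972.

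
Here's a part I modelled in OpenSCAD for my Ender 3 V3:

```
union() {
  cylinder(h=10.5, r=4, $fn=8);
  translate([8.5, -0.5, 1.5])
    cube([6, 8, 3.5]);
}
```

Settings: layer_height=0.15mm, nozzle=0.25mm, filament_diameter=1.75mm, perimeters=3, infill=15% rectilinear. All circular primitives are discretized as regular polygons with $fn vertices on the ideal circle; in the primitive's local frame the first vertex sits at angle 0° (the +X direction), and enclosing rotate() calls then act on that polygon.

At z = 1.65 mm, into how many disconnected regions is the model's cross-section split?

At z = 1.65 mm: the r=4 cylinder gives a regular 8-gon of circumradius 4 (constant along its height); the cube at (8.5, -0.5) (footprint 6×8) is included at this height; Merging all regions: the 2 present regions are separate (no shared area or edge), so areas and boundary lengths simply add and each stays a separate island — 2 connected regions. The result has 2 disconnected regions.

2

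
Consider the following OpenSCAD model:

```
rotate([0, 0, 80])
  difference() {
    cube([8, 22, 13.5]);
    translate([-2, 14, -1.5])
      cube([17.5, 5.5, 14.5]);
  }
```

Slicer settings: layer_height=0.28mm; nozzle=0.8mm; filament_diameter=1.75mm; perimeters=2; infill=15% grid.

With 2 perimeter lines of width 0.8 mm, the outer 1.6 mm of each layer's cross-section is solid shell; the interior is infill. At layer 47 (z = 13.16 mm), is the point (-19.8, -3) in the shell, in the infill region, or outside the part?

At z = 13.16 mm: the cube (footprint 8×22) is included at this height; the cube at (-2, 14) is absent (z outside [-1.5, 13]); Taking the first minus the rest: none of the subtracted shapes is present at this height, so the 8×22 cube is unchanged — 1 connected region; (whole slice rotated 80° about Z — lengths, areas and connectivity unchanged). Overall, the cross-section is a single solid region. Undo the 80° rotation: the query point maps to (-6.393, 18.978) in the un-rotated model frame. The nearest boundary edge runs (0.00, 22.00)→(0.00, 0.00); distance from the point to it = 6.39 mm. The point is not inside any of the regions above, so it lies outside the cross-section (6.39 mm from the nearest boundary).

outside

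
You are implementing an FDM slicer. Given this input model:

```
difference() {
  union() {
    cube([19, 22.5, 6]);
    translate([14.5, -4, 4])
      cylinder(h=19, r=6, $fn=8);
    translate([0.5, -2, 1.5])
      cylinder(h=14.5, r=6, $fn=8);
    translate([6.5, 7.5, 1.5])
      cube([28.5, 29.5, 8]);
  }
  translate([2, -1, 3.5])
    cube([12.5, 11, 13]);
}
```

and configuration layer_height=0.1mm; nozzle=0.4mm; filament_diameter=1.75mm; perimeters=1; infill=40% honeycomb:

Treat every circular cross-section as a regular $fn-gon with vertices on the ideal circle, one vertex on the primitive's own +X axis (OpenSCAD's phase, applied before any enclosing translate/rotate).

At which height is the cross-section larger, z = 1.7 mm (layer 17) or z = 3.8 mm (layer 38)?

layer 17 (z = 1.7 mm)

Layer 17 (z = 1.7): the cube is present — its section is the full 19×22.5 rectangle (area 427.50 mm²); the cylinder at (14.5, -4) is not intersected at this z (z outside [4, 23]); the r=6 cylinder at (0.5, -2) gives a regular 8-gon of circumradius 6 (constant along its height) (area = (8/2)·6.000²·sin(360°/8) = 101.82 mm²); the cube at (6.5, 7.5) (footprint 28.5×29.5) is included at this height (area 840.75 mm²); Merging all regions: the regions partially overlap — summed areas 1370.07 mm² minus the doubly-counted overlap 203.73 mm² gives 1166.34 mm² — area = 1166.34 mm²; the cube at (2, -1) does not reach this height (z outside [3.5, 16.5]); After the difference (first − rest): none of the subtracted shapes is present at this height, so the result so far is unchanged — area = 1166.34 mm². So its area = 1166.34 mm². Layer 38 (z = 3.8): the cube (footprint 19×22.5) is included at this height (area 427.50 mm²); the cylinder at (14.5, -4) is not intersected at this z (z outside [4, 23]); the cylinder at (0.5, -2): section is a regular 8-gon, circumradius r=6 (area = (8/2)·6.000²·sin(360°/8) = 101.82 mm²); the cube at (6.5, 7.5) (footprint 28.5×29.5) is included at this height (area 840.75 mm²); Taking the union: the regions partially overlap — summed areas 1370.07 mm² minus the doubly-counted overlap 203.73 mm² gives 1166.34 mm² — area = 1166.34 mm²; the cube at (2, -1) is present — its section is the full 12.5×11 rectangle (area 137.50 mm²); After the difference (first − rest): starting from that combined region (1166.34 mm²), the 12.5×11 cube at (2, -1) partially overlaps it — only the 128.88 mm² overlap (of its 137.50 mm²) is removed, clipping the outline — area = 1037.46 mm². So its area = 1037.46 mm². Layer 17 is larger (1166.34 vs 1037.46 mm²).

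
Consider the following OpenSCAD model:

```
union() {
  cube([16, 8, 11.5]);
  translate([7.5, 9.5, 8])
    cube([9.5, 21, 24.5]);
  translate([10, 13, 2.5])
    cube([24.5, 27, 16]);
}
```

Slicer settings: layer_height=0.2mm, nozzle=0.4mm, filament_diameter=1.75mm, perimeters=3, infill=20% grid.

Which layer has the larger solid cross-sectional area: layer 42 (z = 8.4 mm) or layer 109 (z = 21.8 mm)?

layer 42 (z = 8.4 mm)

Layer 42 (z = 8.4): the cube is present — its section is the full 16×8 rectangle (area 128.00 mm²); the 9.5×21 cube at (7.5, 9.5) contributes its full rectangle (area 199.50 mm²); the 24.5×27 cube at (10, 13) contributes its full rectangle (area 661.50 mm²); Combining (union): the regions partially overlap — summed areas 989.00 mm² minus the doubly-counted overlap 122.50 mm² gives 866.50 mm² — area = 866.50 mm². So its area = 866.50 mm². Layer 109 (z = 21.8): the cube is not intersected at this z (z outside [0, 11.5]); the cube at (7.5, 9.5) (footprint 9.5×21) is included at this height (area 199.50 mm²); the cube at (10, 13) does not reach this height (z outside [2.5, 18.5]); Taking the union: only the 9.5×21 cube at (7.5, 9.5) is present, so the union is just that shape — area = 199.50 mm². So its area = 199.50 mm². Layer 42 is larger (866.50 vs 199.50 mm²).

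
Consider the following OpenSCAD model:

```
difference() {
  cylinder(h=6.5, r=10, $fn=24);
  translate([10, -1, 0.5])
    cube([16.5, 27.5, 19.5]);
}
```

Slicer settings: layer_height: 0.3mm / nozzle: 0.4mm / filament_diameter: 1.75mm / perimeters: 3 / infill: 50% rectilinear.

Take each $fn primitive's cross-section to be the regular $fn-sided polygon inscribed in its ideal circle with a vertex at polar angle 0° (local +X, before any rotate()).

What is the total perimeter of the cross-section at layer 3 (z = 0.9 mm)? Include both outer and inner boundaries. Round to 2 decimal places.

62.65 mm

At z = 0.9 mm: the r=10 cylinder gives a regular 24-gon of circumradius 10 (constant along its height) (perimeter = 2·24·10.000·sin(180°/24) = 62.65 mm); the cube at (10, -1) (footprint 16.5×27.5) is included at this height (perimeter 88.00 mm); Taking the first minus the rest: starting from the r=10 cylinder, the 16.5×27.5 cube at (10, -1) misses the remaining region (no effect) — boundary = 62.65 mm. Overall, the cross-section is a single solid region. Total boundary length (outer) = 62.65 mm.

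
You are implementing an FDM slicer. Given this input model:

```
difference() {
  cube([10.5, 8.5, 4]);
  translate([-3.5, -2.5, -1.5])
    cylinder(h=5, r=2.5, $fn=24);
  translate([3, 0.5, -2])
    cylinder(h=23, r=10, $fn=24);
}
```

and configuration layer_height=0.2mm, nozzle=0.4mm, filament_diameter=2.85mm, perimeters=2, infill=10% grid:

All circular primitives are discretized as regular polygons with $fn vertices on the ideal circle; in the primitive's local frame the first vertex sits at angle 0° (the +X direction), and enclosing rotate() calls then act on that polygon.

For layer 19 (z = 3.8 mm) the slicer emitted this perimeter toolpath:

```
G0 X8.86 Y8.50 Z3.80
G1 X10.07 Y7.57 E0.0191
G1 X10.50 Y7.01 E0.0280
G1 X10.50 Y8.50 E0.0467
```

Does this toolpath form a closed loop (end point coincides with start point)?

no

Start point (G0): (8.86, 8.50). End point (last G1): the path does not return to the start — open.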